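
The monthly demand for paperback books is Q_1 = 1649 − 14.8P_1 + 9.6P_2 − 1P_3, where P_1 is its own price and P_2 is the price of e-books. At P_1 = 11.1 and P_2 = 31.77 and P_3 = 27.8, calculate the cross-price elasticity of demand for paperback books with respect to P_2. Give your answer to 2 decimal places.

At P_1 = 11.1 and P_2 = 31.77 and P_3 = 27.8: Q_1 = 1761.912.
∂Q_1/∂P_2 = 9.6.
ε = (∂Q_1/∂P_2)(P_2/Q_1) = 9.6 × (31.77/1761.912) ≈ 0.17.
Since ε > 0, paperback books and e-books are substitutes.

0.17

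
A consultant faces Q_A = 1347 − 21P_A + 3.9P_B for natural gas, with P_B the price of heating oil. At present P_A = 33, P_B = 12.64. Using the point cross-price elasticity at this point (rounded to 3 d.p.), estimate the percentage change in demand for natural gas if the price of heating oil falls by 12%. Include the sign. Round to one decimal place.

-0.8%

At P_A = 33, P_B = 12.64: Q_A = 703.296.
∂Q_A/∂P_B = 3.9.
ε = (∂Q_A/∂P_B)(P_B/Q_A) = 3.9000 × 12.64/703.296 ≈ 0.070.
%ΔQ_A ≈ ε × %ΔP_B = 0.070 × (-12%) = -0.8%.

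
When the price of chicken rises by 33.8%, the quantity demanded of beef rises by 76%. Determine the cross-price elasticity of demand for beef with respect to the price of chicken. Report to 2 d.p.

2.25

ε = (%ΔQ of beef) / (%ΔP of chicken) = (76%) / (33.8%) ≈ 2.25.
Positive cross-price elasticity: substitutes.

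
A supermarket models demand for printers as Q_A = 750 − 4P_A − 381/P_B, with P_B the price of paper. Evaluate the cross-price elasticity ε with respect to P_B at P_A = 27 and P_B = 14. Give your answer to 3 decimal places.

At P_A = 27 and P_B = 14: Q_A = 614.786.
∂Q_A/∂P_B = 381/P_B² = 1.9439.
ε = (∂Q_A/∂P_B)(P_B/Q_A) = 1.9439 × (14/614.786) ≈ 0.044.
ε > 0: substitutes.

0.044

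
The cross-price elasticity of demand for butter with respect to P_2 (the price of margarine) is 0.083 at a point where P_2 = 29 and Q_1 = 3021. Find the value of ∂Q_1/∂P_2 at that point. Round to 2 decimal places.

8.65

ε = (∂Q_1/∂P_2)·(P_2/Q_1) ⇒ ∂Q_1/∂P_2 = ε·Q_1/P_2 = 0.083 × 3021/29 ≈ 8.65.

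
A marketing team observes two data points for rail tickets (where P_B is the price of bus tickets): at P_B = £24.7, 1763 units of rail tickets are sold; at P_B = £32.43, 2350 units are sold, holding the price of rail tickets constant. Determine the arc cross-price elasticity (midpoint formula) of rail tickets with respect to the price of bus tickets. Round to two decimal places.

ΔQ_A = 2350 − 1763 = 587; ΔP_B = 32.43 − 24.7 = 7.73.
Midpoints: Q̄_A = 2056.5, P̄_B = 28.56.
ε = (ΔQ_A/Q̄_A)/(ΔP_B/P̄_B) = (587/2056.5)/(7.73/28.56) ≈ 1.05.
ε > 0: rail tickets and bus tickets are substitutes.

1.05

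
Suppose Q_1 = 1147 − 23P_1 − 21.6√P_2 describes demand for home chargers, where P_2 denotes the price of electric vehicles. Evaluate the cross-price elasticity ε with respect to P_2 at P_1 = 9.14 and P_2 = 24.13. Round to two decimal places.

-0.06

At P_1 = 9.14 and P_2 = 24.13: Q_1 = 830.676.
∂Q_1/∂P_2 = -21.6/(2√P_2) = -21.6/(2√24.13) = -2.1986.
ε = (∂Q_1/∂P_2)(P_2/Q_1) = -2.1986 × (24.13/830.676) ≈ -0.06.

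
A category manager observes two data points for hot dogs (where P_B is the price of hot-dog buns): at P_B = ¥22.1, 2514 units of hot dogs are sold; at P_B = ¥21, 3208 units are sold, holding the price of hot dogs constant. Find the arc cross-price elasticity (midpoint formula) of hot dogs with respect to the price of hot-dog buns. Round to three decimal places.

ΔQ_A = 3208 − 2514 = 694; ΔP_B = 21 − 22.1 = -1.1.
Midpoints: Q̄_A = 2861.0, P̄_B = 21.55.
ε = (ΔQ_A/Q̄_A)/(ΔP_B/P̄_B) = (694/2861.0)/(-1.1/21.55) ≈ -4.752.
ε < 0: hot dogs and hot-dog buns are complements.

-4.752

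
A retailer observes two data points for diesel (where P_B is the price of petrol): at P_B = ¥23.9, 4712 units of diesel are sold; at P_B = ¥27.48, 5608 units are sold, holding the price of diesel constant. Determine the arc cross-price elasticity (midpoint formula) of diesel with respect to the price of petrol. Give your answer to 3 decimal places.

1.246

ΔQ_A = 5608 − 4712 = 896; ΔP_B = 27.48 − 23.9 = 3.58.
Midpoints: Q̄_A = 5160.0, P̄_B = 25.69.
ε = (ΔQ_A/Q̄_A)/(ΔP_B/P̄_B) = (896/5160.0)/(3.58/25.69) ≈ 1.246.
ε > 0: diesel and petrol are substitutes.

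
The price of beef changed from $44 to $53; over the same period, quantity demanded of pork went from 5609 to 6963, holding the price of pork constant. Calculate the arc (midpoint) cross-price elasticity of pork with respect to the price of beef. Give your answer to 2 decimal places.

1.16

ΔQ_A = 6963 − 5609 = 1354; ΔP_B = 53 − 44 = 9.
Midpoints: Q̄_A = 6286.0, P̄_B = 48.50.
ε = (ΔQ_A/Q̄_A)/(ΔP_B/P̄_B) = (1354/6286.0)/(9/48.50) ≈ 1.16.
ε > 0: pork and beef are substitutes.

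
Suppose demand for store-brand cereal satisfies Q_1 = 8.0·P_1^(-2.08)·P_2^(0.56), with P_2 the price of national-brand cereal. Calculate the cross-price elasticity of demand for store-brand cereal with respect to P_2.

0.56

In a log-linear (constant-elasticity) demand function, the coefficient on the exponent of P_2 is the cross-price elasticity.
ε = 0.56. Positive, so store-brand cereal and national-brand cereal are substitutes.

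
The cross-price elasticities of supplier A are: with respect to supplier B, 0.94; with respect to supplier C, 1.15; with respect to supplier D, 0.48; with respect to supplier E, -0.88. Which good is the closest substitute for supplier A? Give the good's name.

supplier C

Substitutes have ε > 0. Among the positive values, 1.15 (supplier C) is largest.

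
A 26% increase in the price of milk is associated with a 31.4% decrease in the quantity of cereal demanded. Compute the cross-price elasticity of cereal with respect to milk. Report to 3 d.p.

-1.208

ε = (%ΔQ of cereal) / (%ΔP of milk) = (-31.4%) / (26%) ≈ -1.208.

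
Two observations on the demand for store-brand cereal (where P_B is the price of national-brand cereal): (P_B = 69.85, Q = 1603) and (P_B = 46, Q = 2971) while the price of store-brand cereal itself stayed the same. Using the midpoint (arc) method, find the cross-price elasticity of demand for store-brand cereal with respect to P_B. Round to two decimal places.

ΔQ_A = 2971 − 1603 = 1368; ΔP_B = 46 − 69.85 = -23.85.
Midpoints: Q̄_A = 2287.0, P̄_B = 57.92.
ε = (ΔQ_A/Q̄_A)/(ΔP_B/P̄_B) = (1368/2287.0)/(-23.85/57.92) ≈ -1.45.
ε < 0: store-brand cereal and national-brand cereal are complements.

-1.45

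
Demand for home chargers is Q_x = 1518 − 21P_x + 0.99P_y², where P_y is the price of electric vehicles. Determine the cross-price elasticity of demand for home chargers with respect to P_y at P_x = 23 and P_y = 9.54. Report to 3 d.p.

At P_x = 23 and P_y = 9.54: Q_x = 1125.101.
∂Q_x/∂P_y = 1.98P_y = 1.98(9.54) = 18.8892.
ε = (∂Q_x/∂P_y)(P_y/Q_x) = 18.8892 × (9.54/1125.101) ≈ 0.160.
ε > 0: substitutes.

0.160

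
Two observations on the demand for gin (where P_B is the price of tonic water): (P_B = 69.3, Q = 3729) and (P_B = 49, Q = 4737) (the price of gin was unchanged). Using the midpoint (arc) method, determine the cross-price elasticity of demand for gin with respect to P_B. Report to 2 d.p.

ΔQ_A = 4737 − 3729 = 1008; ΔP_B = 49 − 69.3 = -20.3.
Midpoints: Q̄_A = 4233.0, P̄_B = 59.15.
ε = (ΔQ_A/Q̄_A)/(ΔP_B/P̄_B) = (1008/4233.0)/(-20.3/59.15) ≈ -0.69.
ε < 0: gin and tonic water are complements.

-0.69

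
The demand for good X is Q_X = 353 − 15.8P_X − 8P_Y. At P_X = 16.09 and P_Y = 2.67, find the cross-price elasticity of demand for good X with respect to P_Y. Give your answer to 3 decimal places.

At P_X = 16.09 and P_Y = 2.67: Q_X = 77.418.
∂Q_X/∂P_Y = -8.
ε = (∂Q_X/∂P_Y)(P_Y/Q_X) = -8 × (2.67/77.418) ≈ -0.276.

-0.276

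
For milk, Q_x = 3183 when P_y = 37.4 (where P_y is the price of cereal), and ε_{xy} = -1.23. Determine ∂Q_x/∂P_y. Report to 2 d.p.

ε = (∂Q_x/∂P_y)·(P_y/Q_x) ⇒ ∂Q_x/∂P_y = ε·Q_x/P_y = -1.23 × 3183/37.4 ≈ -104.68.

-104.68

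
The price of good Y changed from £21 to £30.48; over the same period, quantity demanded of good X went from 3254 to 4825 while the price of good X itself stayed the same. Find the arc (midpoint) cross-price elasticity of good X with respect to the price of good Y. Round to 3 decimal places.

1.056

ΔQ_X = 4825 − 3254 = 1571; ΔP_Y = 30.48 − 21 = 9.48.
Midpoints: Q̄_X = 4039.5, P̄_Y = 25.74.
ε = (ΔQ_X/Q̄_X)/(ΔP_Y/P̄_Y) = (1571/4039.5)/(9.48/25.74) ≈ 1.056.
ε > 0: good X and good Y are substitutes.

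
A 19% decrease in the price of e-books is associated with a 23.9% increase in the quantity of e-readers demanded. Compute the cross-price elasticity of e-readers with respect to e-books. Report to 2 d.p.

ε = (%ΔQ of e-readers) / (%ΔP of e-books) = (23.9%) / (-19%) ≈ -1.26.

-1.26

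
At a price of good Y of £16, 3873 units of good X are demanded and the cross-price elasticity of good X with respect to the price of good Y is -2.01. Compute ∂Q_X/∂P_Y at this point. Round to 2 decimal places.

-486.55

ε = (∂Q_X/∂P_Y)·(P_Y/Q_X) ⇒ ∂Q_X/∂P_Y = ε·Q_X/P_Y = -2.01 × 3873/16 ≈ -486.55.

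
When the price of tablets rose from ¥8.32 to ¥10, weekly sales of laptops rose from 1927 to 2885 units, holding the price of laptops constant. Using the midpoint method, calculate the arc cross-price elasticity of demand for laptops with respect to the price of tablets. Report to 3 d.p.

ΔQ_A = 2885 − 1927 = 958; ΔP_B = 10 − 8.32 = 1.68.
Midpoints: Q̄_A = 2406.0, P̄_B = 9.16.
ε = (ΔQ_A/Q̄_A)/(ΔP_B/P̄_B) = (958/2406.0)/(1.68/9.16) ≈ 2.171.
ε > 0: laptops and tablets are substitutes.

2.171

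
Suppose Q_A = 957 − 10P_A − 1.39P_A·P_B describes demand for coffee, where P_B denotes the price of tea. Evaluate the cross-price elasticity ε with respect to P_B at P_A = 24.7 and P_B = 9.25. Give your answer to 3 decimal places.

At P_A = 24.7 and P_B = 9.25: Q_A = 392.420.
∂Q_A/∂P_B = -1.39P_A = -1.39(24.7) = -34.3330.
ε = (∂Q_A/∂P_B)(P_B/Q_A) = -34.3330 × (9.25/392.420) ≈ -0.809.
ε < 0: complements.

-0.809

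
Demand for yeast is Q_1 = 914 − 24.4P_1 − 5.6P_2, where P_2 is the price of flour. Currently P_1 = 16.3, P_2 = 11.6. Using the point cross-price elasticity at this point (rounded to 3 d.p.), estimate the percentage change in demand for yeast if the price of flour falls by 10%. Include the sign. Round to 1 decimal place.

1.4%

At P_1 = 16.3, P_2 = 11.6: Q_1 = 451.32.
∂Q_1/∂P_2 = -5.6.
ε = (∂Q_1/∂P_2)(P_2/Q_1) = -5.6000 × 11.6/451.32 ≈ -0.144.
%ΔQ_1 ≈ ε × %ΔP_2 = -0.144 × (-10%) = 1.4%.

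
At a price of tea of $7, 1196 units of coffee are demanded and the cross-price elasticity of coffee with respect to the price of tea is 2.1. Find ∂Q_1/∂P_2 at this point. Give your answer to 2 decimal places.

358.80

ε = (∂Q_1/∂P_2)·(P_2/Q_1) ⇒ ∂Q_1/∂P_2 = ε·Q_1/P_2 = 2.1 × 1196/7 ≈ 358.80.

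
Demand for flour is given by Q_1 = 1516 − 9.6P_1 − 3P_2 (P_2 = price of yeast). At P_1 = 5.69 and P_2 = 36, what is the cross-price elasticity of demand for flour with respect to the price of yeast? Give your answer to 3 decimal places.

At P_1 = 5.69 and P_2 = 36: Q_1 = 1353.376.
∂Q_1/∂P_2 = -3.
ε = (∂Q_1/∂P_2)(P_2/Q_1) = -3 × (36/1353.376) ≈ -0.080.
Since ε < 0, flour and yeast are complements.

-0.080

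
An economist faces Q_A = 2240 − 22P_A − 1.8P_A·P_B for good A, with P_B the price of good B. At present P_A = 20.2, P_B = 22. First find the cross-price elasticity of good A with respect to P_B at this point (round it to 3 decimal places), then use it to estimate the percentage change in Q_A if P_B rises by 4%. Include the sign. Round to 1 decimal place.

At P_A = 20.2, P_B = 22: Q_A = 995.68.
∂Q_A/∂P_B = -1.8P_A = -36.3600.
ε = (∂Q_A/∂P_B)(P_B/Q_A) = -36.3600 × 22/995.68 ≈ -0.803.
%ΔQ_A ≈ ε × %ΔP_B = -0.803 × (4%) = -3.2%.

-3.2%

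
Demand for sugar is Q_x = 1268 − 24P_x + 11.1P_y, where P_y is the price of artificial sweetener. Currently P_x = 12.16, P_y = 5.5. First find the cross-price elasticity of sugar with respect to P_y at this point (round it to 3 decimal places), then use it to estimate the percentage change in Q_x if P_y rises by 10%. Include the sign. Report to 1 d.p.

At P_x = 12.16, P_y = 5.5: Q_x = 1037.21.
∂Q_x/∂P_y = 11.1.
ε = (∂Q_x/∂P_y)(P_y/Q_x) = 11.1000 × 5.5/1037.21 ≈ 0.059.
%ΔQ_x ≈ ε × %ΔP_y = 0.059 × (10%) = 0.6%.

0.6%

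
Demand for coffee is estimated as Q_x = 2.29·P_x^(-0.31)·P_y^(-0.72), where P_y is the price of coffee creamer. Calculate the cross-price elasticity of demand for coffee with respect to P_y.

In a log-linear (constant-elasticity) demand function, the coefficient on the exponent of P_y is the cross-price elasticity.
ε = -0.72. Negative, so coffee and coffee creamer are complements.

-0.72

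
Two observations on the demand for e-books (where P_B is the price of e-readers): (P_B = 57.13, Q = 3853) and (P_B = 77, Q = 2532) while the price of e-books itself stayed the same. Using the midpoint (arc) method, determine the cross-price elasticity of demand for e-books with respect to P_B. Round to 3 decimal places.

-1.397

ΔQ_A = 2532 − 3853 = -1321; ΔP_B = 77 − 57.13 = 19.87.
Midpoints: Q̄_A = 3192.5, P̄_B = 67.06.
ε = (ΔQ_A/Q̄_A)/(ΔP_B/P̄_B) = (-1321/3192.5)/(19.87/67.06) ≈ -1.397.
ε < 0: e-books and e-readers are complements.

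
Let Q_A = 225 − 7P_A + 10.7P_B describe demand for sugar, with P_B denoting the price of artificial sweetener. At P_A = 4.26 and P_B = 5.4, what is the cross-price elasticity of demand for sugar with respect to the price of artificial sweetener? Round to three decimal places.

0.228

At P_A = 4.26 and P_B = 5.4: Q_A = 252.96.
∂Q_A/∂P_B = 10.7.
ε = (∂Q_A/∂P_B)(P_B/Q_A) = 10.7 × (5.4/252.96) ≈ 0.228.
Since ε > 0, sugar and artificial sweetener are substitutes.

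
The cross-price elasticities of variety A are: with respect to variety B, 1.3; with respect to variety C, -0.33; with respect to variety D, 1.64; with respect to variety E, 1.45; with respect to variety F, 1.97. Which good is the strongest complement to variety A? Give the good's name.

variety C

Complements have ε < 0. The most negative value is -0.33 (variety C).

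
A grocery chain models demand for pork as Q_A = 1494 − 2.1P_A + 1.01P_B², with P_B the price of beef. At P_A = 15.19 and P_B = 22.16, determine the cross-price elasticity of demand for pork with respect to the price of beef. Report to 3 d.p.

At P_A = 15.19 and P_B = 22.16: Q_A = 1958.077.
∂Q_A/∂P_B = 2.02P_B = 2.02(22.16) = 44.7632.
ε = (∂Q_A/∂P_B)(P_B/Q_A) = 44.7632 × (22.16/1958.077) ≈ 0.507.

0.507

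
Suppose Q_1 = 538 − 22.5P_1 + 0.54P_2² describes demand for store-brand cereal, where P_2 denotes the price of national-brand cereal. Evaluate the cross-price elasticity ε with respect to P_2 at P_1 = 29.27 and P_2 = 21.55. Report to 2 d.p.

At P_1 = 29.27 and P_2 = 21.55: Q_1 = 130.202.
∂Q_1/∂P_2 = 1.08P_2 = 1.08(21.55) = 23.2740.
ε = (∂Q_1/∂P_2)(P_2/Q_1) = 23.2740 × (21.55/130.202) ≈ 3.85.

3.85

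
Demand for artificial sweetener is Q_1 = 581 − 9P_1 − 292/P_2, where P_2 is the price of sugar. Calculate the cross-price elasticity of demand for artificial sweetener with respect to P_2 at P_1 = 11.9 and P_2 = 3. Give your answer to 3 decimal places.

0.258

At P_1 = 11.9 and P_2 = 3: Q_1 = 376.567.
∂Q_1/∂P_2 = 292/P_2² = 32.4444.
ε = (∂Q_1/∂P_2)(P_2/Q_1) = 32.4444 × (3/376.567) ≈ 0.258.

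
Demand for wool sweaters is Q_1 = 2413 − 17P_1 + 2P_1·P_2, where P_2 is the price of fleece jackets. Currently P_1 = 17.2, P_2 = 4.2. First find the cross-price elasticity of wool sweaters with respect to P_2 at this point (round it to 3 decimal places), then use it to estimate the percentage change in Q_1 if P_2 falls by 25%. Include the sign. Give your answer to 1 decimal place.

-1.6%

At P_1 = 17.2, P_2 = 4.2: Q_1 = 2265.08.
∂Q_1/∂P_2 = 2P_1 = 34.4000.
ε = (∂Q_1/∂P_2)(P_2/Q_1) = 34.4000 × 4.2/2265.08 ≈ 0.064.
%ΔQ_1 ≈ ε × %ΔP_2 = 0.064 × (-25%) = -1.6%.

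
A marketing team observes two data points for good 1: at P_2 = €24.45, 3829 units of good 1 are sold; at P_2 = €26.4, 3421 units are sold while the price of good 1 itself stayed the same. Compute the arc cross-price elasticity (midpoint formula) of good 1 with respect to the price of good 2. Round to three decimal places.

ΔQ_1 = 3421 − 3829 = -408; ΔP_2 = 26.4 − 24.45 = 1.95.
Midpoints: Q̄_1 = 3625.0, P̄_2 = 25.42.
ε = (ΔQ_1/Q̄_1)/(ΔP_2/P̄_2) = (-408/3625.0)/(1.95/25.42) ≈ -1.468.
ε < 0: good 1 and good 2 are complements.

-1.468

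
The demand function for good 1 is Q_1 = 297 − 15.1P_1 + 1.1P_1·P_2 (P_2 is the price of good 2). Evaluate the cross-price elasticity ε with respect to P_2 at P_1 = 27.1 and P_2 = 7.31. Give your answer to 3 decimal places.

2.062

At P_1 = 27.1 and P_2 = 7.31: Q_1 = 105.701.
∂Q_1/∂P_2 = 1.1P_1 = 1.1(27.1) = 29.8100.
ε = (∂Q_1/∂P_2)(P_2/Q_1) = 29.8100 × (7.31/105.701) ≈ 2.062.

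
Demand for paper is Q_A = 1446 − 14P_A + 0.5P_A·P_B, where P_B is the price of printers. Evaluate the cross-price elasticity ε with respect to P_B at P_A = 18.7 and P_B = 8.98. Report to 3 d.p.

0.066

At P_A = 18.7 and P_B = 8.98: Q_A = 1268.163.
∂Q_A/∂P_B = 0.5P_A = 0.5(18.7) = 9.3500.
ε = (∂Q_A/∂P_B)(P_B/Q_A) = 9.3500 × (8.98/1268.163) ≈ 0.066.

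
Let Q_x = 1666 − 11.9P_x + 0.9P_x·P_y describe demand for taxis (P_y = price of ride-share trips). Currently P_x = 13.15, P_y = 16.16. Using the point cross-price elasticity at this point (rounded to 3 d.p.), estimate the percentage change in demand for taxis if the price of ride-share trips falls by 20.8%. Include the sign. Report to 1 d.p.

At P_x = 13.15, P_y = 16.16: Q_x = 1700.769.
∂Q_x/∂P_y = 0.9P_x = 11.8350.
ε = (∂Q_x/∂P_y)(P_y/Q_x) = 11.8350 × 16.16/1700.769 ≈ 0.112.
%ΔQ_x ≈ ε × %ΔP_y = 0.112 × (-20.8%) = -2.3%.

-2.3%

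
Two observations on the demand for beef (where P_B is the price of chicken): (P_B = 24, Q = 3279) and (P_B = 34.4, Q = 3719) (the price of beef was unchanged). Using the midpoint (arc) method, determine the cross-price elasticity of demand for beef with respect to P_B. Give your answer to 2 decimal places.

ΔQ_A = 3719 − 3279 = 440; ΔP_B = 34.4 − 24 = 10.4.
Midpoints: Q̄_A = 3499.0, P̄_B = 29.20.
ε = (ΔQ_A/Q̄_A)/(ΔP_B/P̄_B) = (440/3499.0)/(10.4/29.20) ≈ 0.35.

0.35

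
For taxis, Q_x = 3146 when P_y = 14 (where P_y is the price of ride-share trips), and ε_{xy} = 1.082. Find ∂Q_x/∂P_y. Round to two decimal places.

ε = (∂Q_x/∂P_y)·(P_y/Q_x) ⇒ ∂Q_x/∂P_y = ε·Q_x/P_y = 1.082 × 3146/14 ≈ 243.14.

243.14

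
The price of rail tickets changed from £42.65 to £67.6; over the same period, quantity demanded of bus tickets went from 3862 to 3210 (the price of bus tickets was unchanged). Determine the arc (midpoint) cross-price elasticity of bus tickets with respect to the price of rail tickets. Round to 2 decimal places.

-0.41

ΔQ_A = 3210 − 3862 = -652; ΔP_B = 67.6 − 42.65 = 24.95.
Midpoints: Q̄_A = 3536.0, P̄_B = 55.12.
ε = (ΔQ_A/Q̄_A)/(ΔP_B/P̄_B) = (-652/3536.0)/(24.95/55.12) ≈ -0.41.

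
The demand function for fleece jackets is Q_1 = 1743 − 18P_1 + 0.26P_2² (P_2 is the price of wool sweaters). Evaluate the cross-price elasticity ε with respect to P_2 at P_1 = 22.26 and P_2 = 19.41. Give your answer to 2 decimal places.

At P_1 = 22.26 and P_2 = 19.41: Q_1 = 1440.275.
∂Q_1/∂P_2 = 0.52P_2 = 0.52(19.41) = 10.0932.
ε = (∂Q_1/∂P_2)(P_2/Q_1) = 10.0932 × (19.41/1440.275) ≈ 0.14.

0.14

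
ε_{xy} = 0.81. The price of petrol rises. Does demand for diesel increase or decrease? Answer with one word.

ε > 0 and the price of petrol rises, so the quantity of diesel moves in the same direction: it increases.

increase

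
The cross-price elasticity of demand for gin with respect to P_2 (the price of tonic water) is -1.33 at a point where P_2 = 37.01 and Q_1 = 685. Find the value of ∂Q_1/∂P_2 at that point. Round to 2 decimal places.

ε = (∂Q_1/∂P_2)·(P_2/Q_1) ⇒ ∂Q_1/∂P_2 = ε·Q_1/P_2 = -1.33 × 685/37.01 ≈ -24.62.

-24.62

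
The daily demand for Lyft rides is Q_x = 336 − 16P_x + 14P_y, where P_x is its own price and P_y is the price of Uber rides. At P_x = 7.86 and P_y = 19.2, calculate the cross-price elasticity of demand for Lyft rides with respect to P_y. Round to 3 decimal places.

At P_x = 7.86 and P_y = 19.2: Q_x = 479.04.
∂Q_x/∂P_y = 14.
ε = (∂Q_x/∂P_y)(P_y/Q_x) = 14 × (19.2/479.04) ≈ 0.561.
Since ε > 0, Lyft rides and Uber rides are substitutes.

0.561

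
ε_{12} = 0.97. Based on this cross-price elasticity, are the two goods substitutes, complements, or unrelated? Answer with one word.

substitutes

ε = 0.97 > 0, so a higher price of good 2 raises demand for good 1: substitutes.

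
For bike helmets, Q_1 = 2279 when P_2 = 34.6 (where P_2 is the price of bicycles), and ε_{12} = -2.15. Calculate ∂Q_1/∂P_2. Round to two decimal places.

-141.61

ε = (∂Q_1/∂P_2)·(P_2/Q_1) ⇒ ∂Q_1/∂P_2 = ε·Q_1/P_2 = -2.15 × 2279/34.6 ≈ -141.61.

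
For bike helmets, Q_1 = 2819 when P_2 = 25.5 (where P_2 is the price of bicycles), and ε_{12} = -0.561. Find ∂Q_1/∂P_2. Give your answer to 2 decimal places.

ε = (∂Q_1/∂P_2)·(P_2/Q_1) ⇒ ∂Q_1/∂P_2 = ε·Q_1/P_2 = -0.561 × 2819/25.5 ≈ -62.02.

-62.02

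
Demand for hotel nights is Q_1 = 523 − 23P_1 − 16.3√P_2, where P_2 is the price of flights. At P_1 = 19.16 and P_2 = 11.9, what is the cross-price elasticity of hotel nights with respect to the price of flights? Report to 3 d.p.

-1.078

At P_1 = 19.16 and P_2 = 11.9: Q_1 = 26.091.
∂Q_1/∂P_2 = -16.3/(2√P_2) = -16.3/(2√11.9) = -2.3626.
ε = (∂Q_1/∂P_2)(P_2/Q_1) = -2.3626 × (11.9/26.091) ≈ -1.078.
ε < 0: complements.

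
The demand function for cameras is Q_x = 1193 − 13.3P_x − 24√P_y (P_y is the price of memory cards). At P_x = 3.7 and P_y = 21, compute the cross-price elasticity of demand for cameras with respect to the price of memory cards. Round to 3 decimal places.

At P_x = 3.7 and P_y = 21: Q_x = 1033.808.
∂Q_x/∂P_y = -24/(2√P_y) = -24/(2√21) = -2.6186.
ε = (∂Q_x/∂P_y)(P_y/Q_x) = -2.6186 × (21/1033.808) ≈ -0.053.
ε < 0: complements.

-0.053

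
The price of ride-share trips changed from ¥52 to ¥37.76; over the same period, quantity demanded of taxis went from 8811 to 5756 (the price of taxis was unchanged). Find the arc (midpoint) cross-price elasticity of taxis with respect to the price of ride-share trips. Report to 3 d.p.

ΔQ_A = 5756 − 8811 = -3055; ΔP_B = 37.76 − 52 = -14.24.
Midpoints: Q̄_A = 7283.5, P̄_B = 44.88.
ε = (ΔQ_A/Q̄_A)/(ΔP_B/P̄_B) = (-3055/7283.5)/(-14.24/44.88) ≈ 1.322.
ε > 0: taxis and ride-share trips are substitutes.

1.322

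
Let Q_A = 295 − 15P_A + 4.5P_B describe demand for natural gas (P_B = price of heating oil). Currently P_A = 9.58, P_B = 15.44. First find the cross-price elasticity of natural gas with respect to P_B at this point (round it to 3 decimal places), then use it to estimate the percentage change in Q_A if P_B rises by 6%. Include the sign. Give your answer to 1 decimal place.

1.9%

At P_A = 9.58, P_B = 15.44: Q_A = 220.78.
∂Q_A/∂P_B = 4.5.
ε = (∂Q_A/∂P_B)(P_B/Q_A) = 4.5000 × 15.44/220.78 ≈ 0.315.
%ΔQ_A ≈ ε × %ΔP_B = 0.315 × (6%) = 1.9%.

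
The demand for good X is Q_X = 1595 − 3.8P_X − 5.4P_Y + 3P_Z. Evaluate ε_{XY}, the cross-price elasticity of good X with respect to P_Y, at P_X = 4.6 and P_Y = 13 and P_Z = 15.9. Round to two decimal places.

-0.05

At P_X = 4.6 and P_Y = 13 and P_Z = 15.9: Q_X = 1555.02.
∂Q_X/∂P_Y = -5.4.
ε = (∂Q_X/∂P_Y)(P_Y/Q_X) = -5.4 × (13/1555.02) ≈ -0.05.
Since ε < 0, good X and good Y are complements.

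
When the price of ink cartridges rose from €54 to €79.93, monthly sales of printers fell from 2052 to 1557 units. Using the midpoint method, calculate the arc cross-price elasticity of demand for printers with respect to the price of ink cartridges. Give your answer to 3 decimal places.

-0.708

ΔQ_A = 1557 − 2052 = -495; ΔP_B = 79.93 − 54 = 25.93.
Midpoints: Q̄_A = 1804.5, P̄_B = 66.97.
ε = (ΔQ_A/Q̄_A)/(ΔP_B/P̄_B) = (-495/1804.5)/(25.93/66.97) ≈ -0.708.
ε < 0: printers and ink cartridges are complements.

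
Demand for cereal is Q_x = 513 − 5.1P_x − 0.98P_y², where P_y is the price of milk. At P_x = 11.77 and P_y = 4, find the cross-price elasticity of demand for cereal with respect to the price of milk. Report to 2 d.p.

At P_x = 11.77 and P_y = 4: Q_x = 437.293.
∂Q_x/∂P_y = -1.96P_y = -1.96(4) = -7.8400.
ε = (∂Q_x/∂P_y)(P_y/Q_x) = -7.8400 × (4/437.293) ≈ -0.07.
ε < 0: complements.

-0.07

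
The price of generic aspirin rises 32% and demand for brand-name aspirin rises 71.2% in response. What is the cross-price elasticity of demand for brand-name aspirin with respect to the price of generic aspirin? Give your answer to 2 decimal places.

2.23

ε = (%ΔQ of brand-name aspirin) / (%ΔP of generic aspirin) = (71.2%) / (32%) ≈ 2.23.
Positive cross-price elasticity: substitutes.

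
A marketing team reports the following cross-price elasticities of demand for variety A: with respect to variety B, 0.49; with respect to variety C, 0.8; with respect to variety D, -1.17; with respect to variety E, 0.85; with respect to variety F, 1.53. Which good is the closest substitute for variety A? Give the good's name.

variety F

Substitutes have ε > 0. Among the positive values, 1.53 (variety F) is largest.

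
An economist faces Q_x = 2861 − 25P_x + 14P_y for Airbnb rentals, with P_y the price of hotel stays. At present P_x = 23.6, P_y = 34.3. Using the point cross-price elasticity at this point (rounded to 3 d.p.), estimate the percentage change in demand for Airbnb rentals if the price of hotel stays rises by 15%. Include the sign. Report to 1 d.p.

2.6%

At P_x = 23.6, P_y = 34.3: Q_x = 2751.2.
∂Q_x/∂P_y = 14.
ε = (∂Q_x/∂P_y)(P_y/Q_x) = 14.0000 × 34.3/2751.2 ≈ 0.175.
%ΔQ_x ≈ ε × %ΔP_y = 0.175 × (15%) = 2.6%.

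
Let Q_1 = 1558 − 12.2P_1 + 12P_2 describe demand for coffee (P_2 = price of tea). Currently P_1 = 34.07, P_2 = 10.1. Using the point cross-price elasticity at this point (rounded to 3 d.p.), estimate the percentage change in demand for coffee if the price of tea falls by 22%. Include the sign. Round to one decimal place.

-2.1%

At P_1 = 34.07, P_2 = 10.1: Q_1 = 1263.546.
∂Q_1/∂P_2 = 12.
ε = (∂Q_1/∂P_2)(P_2/Q_1) = 12.0000 × 10.1/1263.546 ≈ 0.096.
%ΔQ_1 ≈ ε × %ΔP_2 = 0.096 × (-22%) = -2.1%.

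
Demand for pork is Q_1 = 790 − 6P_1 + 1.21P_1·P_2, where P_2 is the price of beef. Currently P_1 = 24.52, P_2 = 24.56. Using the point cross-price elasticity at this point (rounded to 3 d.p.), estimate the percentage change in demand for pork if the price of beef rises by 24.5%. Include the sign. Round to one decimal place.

At P_1 = 24.52, P_2 = 24.56: Q_1 = 1371.556.
∂Q_1/∂P_2 = 1.21P_1 = 29.6692.
ε = (∂Q_1/∂P_2)(P_2/Q_1) = 29.6692 × 24.56/1371.556 ≈ 0.531.
%ΔQ_1 ≈ ε × %ΔP_2 = 0.531 × (24.5%) = 13.0%.

13.0%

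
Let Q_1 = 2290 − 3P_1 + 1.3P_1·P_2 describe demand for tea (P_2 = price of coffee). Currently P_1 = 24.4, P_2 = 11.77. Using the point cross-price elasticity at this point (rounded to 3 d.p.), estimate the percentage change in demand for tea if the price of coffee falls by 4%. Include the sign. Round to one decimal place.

At P_1 = 24.4, P_2 = 11.77: Q_1 = 2590.144.
∂Q_1/∂P_2 = 1.3P_1 = 31.7200.
ε = (∂Q_1/∂P_2)(P_2/Q_1) = 31.7200 × 11.77/2590.144 ≈ 0.144.
%ΔQ_1 ≈ ε × %ΔP_2 = 0.144 × (-4%) = -0.6%.

-0.6%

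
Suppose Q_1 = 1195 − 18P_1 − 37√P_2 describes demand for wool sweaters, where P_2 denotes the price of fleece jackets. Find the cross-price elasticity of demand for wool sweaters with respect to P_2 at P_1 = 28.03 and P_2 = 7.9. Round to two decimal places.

-0.09

At P_1 = 28.03 and P_2 = 7.9: Q_1 = 586.464.
∂Q_1/∂P_2 = -37/(2√P_2) = -37/(2√7.9) = -6.5820.
ε = (∂Q_1/∂P_2)(P_2/Q_1) = -6.5820 × (7.9/586.464) ≈ -0.09.
ε < 0: complements.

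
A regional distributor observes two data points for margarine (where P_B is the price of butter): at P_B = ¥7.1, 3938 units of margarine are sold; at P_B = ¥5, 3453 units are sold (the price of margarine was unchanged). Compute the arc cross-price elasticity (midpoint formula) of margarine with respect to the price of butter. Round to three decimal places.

0.378

ΔQ_A = 3453 − 3938 = -485; ΔP_B = 5 − 7.1 = -2.1.
Midpoints: Q̄_A = 3695.5, P̄_B = 6.05.
ε = (ΔQ_A/Q̄_A)/(ΔP_B/P̄_B) = (-485/3695.5)/(-2.1/6.05) ≈ 0.378.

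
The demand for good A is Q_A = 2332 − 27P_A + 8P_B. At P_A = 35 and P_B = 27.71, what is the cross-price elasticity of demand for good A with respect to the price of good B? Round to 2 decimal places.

At P_A = 35 and P_B = 27.71: Q_A = 1608.68.
∂Q_A/∂P_B = 8.
ε = (∂Q_A/∂P_B)(P_B/Q_A) = 8 × (27.71/1608.68) ≈ 0.14.

0.14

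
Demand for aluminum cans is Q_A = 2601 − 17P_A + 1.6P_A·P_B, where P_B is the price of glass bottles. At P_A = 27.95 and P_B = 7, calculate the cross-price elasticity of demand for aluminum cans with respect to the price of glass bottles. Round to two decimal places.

At P_A = 27.95 and P_B = 7: Q_A = 2438.89.
∂Q_A/∂P_B = 1.6P_A = 1.6(27.95) = 44.7200.
ε = (∂Q_A/∂P_B)(P_B/Q_A) = 44.7200 × (7/2438.89) ≈ 0.13.
ε > 0: substitutes.

0.13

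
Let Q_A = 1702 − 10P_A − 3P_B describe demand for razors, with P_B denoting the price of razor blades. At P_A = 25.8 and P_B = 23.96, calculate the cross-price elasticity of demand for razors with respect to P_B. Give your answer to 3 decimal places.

At P_A = 25.8 and P_B = 23.96: Q_A = 1372.12.
∂Q_A/∂P_B = -3.
ε = (∂Q_A/∂P_B)(P_B/Q_A) = -3 × (23.96/1372.12) ≈ -0.052.
Since ε < 0, razors and razor blades are complements.

-0.052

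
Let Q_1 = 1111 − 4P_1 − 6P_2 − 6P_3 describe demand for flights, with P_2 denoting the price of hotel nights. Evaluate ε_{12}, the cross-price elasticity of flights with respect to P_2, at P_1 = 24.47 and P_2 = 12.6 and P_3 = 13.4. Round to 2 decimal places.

-0.09

At P_1 = 24.47 and P_2 = 12.6 and P_3 = 13.4: Q_1 = 857.12.
∂Q_1/∂P_2 = -6.
ε = (∂Q_1/∂P_2)(P_2/Q_1) = -6 × (12.6/857.12) ≈ -0.09.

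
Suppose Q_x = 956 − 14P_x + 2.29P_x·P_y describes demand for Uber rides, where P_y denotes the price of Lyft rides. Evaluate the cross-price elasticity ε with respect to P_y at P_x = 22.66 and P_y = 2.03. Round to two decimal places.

At P_x = 22.66 and P_y = 2.03: Q_x = 744.100.
∂Q_x/∂P_y = 2.29P_x = 2.29(22.66) = 51.8914.
ε = (∂Q_x/∂P_y)(P_y/Q_x) = 51.8914 × (2.03/744.100) ≈ 0.14.
ε > 0: substitutes.

0.14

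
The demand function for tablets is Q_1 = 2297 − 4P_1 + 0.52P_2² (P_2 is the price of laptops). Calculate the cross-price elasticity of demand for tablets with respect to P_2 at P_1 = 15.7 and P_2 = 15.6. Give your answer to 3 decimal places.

At P_1 = 15.7 and P_2 = 15.6: Q_1 = 2360.747.
∂Q_1/∂P_2 = 1.04P_2 = 1.04(15.6) = 16.2240.
ε = (∂Q_1/∂P_2)(P_2/Q_1) = 16.2240 × (15.6/2360.747) ≈ 0.107.
ε > 0: substitutes.

0.107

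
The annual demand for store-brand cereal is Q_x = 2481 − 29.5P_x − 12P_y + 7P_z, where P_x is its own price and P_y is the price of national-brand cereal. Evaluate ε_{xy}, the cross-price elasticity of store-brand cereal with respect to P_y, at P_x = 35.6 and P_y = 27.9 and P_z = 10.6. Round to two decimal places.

-0.29

At P_x = 35.6 and P_y = 27.9 and P_z = 10.6: Q_x = 1170.2.
∂Q_x/∂P_y = -12.
ε = (∂Q_x/∂P_y)(P_y/Q_x) = -12 × (27.9/1170.2) ≈ -0.29.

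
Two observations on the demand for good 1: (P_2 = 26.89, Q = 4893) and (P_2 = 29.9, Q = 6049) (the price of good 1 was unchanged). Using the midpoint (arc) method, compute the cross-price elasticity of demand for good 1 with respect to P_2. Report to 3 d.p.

ΔQ_1 = 6049 − 4893 = 1156; ΔP_2 = 29.9 − 26.89 = 3.01.
Midpoints: Q̄_1 = 5471.0, P̄_2 = 28.39.
ε = (ΔQ_1/Q̄_1)/(ΔP_2/P̄_2) = (1156/5471.0)/(3.01/28.39) ≈ 1.993.

1.993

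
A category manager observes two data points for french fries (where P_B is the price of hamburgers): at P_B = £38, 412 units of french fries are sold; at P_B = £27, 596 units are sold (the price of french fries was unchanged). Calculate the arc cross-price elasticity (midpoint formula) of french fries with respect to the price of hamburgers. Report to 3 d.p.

-1.079

ΔQ_A = 596 − 412 = 184; ΔP_B = 27 − 38 = -11.
Midpoints: Q̄_A = 504.0, P̄_B = 32.50.
ε = (ΔQ_A/Q̄_A)/(ΔP_B/P̄_B) = (184/504.0)/(-11/32.50) ≈ -1.079.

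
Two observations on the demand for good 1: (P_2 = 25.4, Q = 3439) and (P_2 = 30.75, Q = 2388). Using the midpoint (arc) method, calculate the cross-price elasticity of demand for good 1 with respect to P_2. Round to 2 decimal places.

ΔQ_1 = 2388 − 3439 = -1051; ΔP_2 = 30.75 − 25.4 = 5.35.
Midpoints: Q̄_1 = 2913.5, P̄_2 = 28.07.
ε = (ΔQ_1/Q̄_1)/(ΔP_2/P̄_2) = (-1051/2913.5)/(5.35/28.07) ≈ -1.89.
ε < 0: good 1 and good 2 are complements.

-1.89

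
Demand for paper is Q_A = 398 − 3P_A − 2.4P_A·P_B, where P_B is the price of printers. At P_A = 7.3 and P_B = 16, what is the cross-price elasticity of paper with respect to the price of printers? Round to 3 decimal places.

-2.927

At P_A = 7.3 and P_B = 16: Q_A = 95.78.
∂Q_A/∂P_B = -2.4P_A = -2.4(7.3) = -17.5200.
ε = (∂Q_A/∂P_B)(P_B/Q_A) = -17.5200 × (16/95.78) ≈ -2.927.
ε < 0: complements.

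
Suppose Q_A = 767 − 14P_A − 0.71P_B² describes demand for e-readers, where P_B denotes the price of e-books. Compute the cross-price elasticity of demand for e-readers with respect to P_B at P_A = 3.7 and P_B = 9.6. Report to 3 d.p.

At P_A = 3.7 and P_B = 9.6: Q_A = 649.766.
∂Q_A/∂P_B = -1.42P_B = -1.42(9.6) = -13.6320.
ε = (∂Q_A/∂P_B)(P_B/Q_A) = -13.6320 × (9.6/649.766) ≈ -0.201.

-0.201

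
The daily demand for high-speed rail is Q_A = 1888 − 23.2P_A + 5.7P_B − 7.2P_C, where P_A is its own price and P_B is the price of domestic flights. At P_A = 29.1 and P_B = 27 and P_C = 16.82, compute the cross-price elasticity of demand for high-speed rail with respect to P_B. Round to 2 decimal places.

0.12

At P_A = 29.1 and P_B = 27 and P_C = 16.82: Q_A = 1245.676.
∂Q_A/∂P_B = 5.7.
ε = (∂Q_A/∂P_B)(P_B/Q_A) = 5.7 × (27/1245.676) ≈ 0.12.
Since ε > 0, high-speed rail and domestic flights are substitutes.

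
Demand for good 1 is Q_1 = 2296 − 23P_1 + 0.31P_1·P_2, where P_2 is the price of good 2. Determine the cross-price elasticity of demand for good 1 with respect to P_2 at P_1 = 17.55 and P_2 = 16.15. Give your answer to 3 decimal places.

At P_1 = 17.55 and P_2 = 16.15: Q_1 = 1980.214.
∂Q_1/∂P_2 = 0.31P_1 = 0.31(17.55) = 5.4405.
ε = (∂Q_1/∂P_2)(P_2/Q_1) = 5.4405 × (16.15/1980.214) ≈ 0.044.
ε > 0: substitutes.

0.044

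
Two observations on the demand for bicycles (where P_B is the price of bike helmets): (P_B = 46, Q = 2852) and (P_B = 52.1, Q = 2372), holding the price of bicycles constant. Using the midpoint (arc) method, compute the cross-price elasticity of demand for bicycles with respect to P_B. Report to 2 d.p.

ΔQ_A = 2372 − 2852 = -480; ΔP_B = 52.1 − 46 = 6.1.
Midpoints: Q̄_A = 2612.0, P̄_B = 49.05.
ε = (ΔQ_A/Q̄_A)/(ΔP_B/P̄_B) = (-480/2612.0)/(6.1/49.05) ≈ -1.48.

-1.48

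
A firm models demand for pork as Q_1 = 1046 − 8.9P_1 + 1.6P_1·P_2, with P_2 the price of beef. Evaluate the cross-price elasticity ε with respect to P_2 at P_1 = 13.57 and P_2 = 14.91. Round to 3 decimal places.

0.259

At P_1 = 13.57 and P_2 = 14.91: Q_1 = 1248.953.
∂Q_1/∂P_2 = 1.6P_1 = 1.6(13.57) = 21.7120.
ε = (∂Q_1/∂P_2)(P_2/Q_1) = 21.7120 × (14.91/1248.953) ≈ 0.259.
ε > 0: substitutes.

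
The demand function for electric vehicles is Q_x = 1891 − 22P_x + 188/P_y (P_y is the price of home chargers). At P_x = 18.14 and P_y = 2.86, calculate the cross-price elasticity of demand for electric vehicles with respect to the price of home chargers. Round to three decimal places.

-0.042

At P_x = 18.14 and P_y = 2.86: Q_x = 1557.654.
∂Q_x/∂P_y = −188/P_y² = -22.9840.
ε = (∂Q_x/∂P_y)(P_y/Q_x) = -22.9840 × (2.86/1557.654) ≈ -0.042.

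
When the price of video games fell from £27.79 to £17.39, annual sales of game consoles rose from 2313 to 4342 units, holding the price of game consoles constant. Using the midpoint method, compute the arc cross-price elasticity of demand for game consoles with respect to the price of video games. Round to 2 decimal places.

-1.32

ΔQ_A = 4342 − 2313 = 2029; ΔP_B = 17.39 − 27.79 = -10.4.
Midpoints: Q̄_A = 3327.5, P̄_B = 22.59.
ε = (ΔQ_A/Q̄_A)/(ΔP_B/P̄_B) = (2029/3327.5)/(-10.4/22.59) ≈ -1.32.
ε < 0: game consoles and video games are complements.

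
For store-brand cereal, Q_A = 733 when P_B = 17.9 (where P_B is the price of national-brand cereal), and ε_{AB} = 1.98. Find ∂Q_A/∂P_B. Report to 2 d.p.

ε = (∂Q_A/∂P_B)·(P_B/Q_A) ⇒ ∂Q_A/∂P_B = ε·Q_A/P_B = 1.98 × 733/17.9 ≈ 81.08.

81.08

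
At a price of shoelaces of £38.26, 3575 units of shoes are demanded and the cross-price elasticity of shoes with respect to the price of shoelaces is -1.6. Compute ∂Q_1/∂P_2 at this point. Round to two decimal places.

ε = (∂Q_1/∂P_2)·(P_2/Q_1) ⇒ ∂Q_1/∂P_2 = ε·Q_1/P_2 = -1.6 × 3575/38.26 ≈ -149.50.

-149.50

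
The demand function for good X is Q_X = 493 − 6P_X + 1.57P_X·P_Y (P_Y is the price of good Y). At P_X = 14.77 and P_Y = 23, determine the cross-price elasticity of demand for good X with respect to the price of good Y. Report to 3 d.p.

At P_X = 14.77 and P_Y = 23: Q_X = 937.725.
∂Q_X/∂P_Y = 1.57P_X = 1.57(14.77) = 23.1889.
ε = (∂Q_X/∂P_Y)(P_Y/Q_X) = 23.1889 × (23/937.725) ≈ 0.569.

0.569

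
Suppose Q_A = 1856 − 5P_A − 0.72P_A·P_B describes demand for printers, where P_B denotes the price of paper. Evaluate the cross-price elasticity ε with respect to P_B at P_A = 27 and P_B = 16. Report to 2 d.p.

At P_A = 27 and P_B = 16: Q_A = 1409.96.
∂Q_A/∂P_B = -0.72P_A = -0.72(27) = -19.4400.
ε = (∂Q_A/∂P_B)(P_B/Q_A) = -19.4400 × (16/1409.96) ≈ -0.22.
ε < 0: complements.

-0.22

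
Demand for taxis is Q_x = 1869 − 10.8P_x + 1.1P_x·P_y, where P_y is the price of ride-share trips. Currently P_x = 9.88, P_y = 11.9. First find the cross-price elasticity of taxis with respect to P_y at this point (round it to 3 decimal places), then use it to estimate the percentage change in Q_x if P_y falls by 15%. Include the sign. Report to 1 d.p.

At P_x = 9.88, P_y = 11.9: Q_x = 1891.625.
∂Q_x/∂P_y = 1.1P_x = 10.8680.
ε = (∂Q_x/∂P_y)(P_y/Q_x) = 10.8680 × 11.9/1891.625 ≈ 0.068.
%ΔQ_x ≈ ε × %ΔP_y = 0.068 × (-15%) = -1.0%.

-1.0%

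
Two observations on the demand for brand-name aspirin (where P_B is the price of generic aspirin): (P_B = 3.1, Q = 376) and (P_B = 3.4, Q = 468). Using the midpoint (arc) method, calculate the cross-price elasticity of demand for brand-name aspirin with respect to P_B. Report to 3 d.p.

2.362

ΔQ_A = 468 − 376 = 92; ΔP_B = 3.4 − 3.1 = 0.3.
Midpoints: Q̄_A = 422.0, P̄_B = 3.25.
ε = (ΔQ_A/Q̄_A)/(ΔP_B/P̄_B) = (92/422.0)/(0.3/3.25) ≈ 2.362.
ε > 0: brand-name aspirin and generic aspirin are substitutes.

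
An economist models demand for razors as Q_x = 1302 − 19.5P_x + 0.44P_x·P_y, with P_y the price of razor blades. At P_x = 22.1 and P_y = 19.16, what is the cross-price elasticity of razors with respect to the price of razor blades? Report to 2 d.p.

At P_x = 22.1 and P_y = 19.16: Q_x = 1057.362.
∂Q_x/∂P_y = 0.44P_x = 0.44(22.1) = 9.7240.
ε = (∂Q_x/∂P_y)(P_y/Q_x) = 9.7240 × (19.16/1057.362) ≈ 0.18.

0.18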